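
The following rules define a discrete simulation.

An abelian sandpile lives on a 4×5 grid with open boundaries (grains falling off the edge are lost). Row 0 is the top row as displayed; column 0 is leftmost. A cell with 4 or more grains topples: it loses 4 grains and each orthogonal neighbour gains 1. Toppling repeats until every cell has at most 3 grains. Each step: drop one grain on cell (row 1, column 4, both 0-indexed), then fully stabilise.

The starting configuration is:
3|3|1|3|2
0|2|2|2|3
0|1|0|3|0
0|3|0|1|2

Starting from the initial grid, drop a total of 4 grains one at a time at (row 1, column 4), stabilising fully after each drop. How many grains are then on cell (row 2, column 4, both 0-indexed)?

1

k=0  3|3|1|3|2
0|2|2|2|3
0|1|0|3|0
0|3|0|1|2
k=1  3|3|1|3|3
0|2|2|3|0
0|1|0|3|1
0|3|0|1|2
k=2  3|3|1|3|3
0|2|2|3|1
0|1|0|3|1
0|3|0|1|2
k=3  3|3|1|3|3
0|2|2|3|2
0|1|0|3|1
0|3|0|1|2
k=4  3|3|1|3|3
0|2|2|3|3
0|1|0|3|1
0|3|0|1|2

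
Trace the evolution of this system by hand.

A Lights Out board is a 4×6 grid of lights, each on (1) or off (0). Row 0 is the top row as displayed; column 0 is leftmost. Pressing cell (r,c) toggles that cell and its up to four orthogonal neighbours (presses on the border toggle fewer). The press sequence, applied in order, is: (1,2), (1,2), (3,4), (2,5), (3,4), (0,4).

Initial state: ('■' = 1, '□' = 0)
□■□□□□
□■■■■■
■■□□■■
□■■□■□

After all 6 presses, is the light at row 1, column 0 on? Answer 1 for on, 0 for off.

0

t=0: □■□□□□
□■■■■■
■■□□■■
□■■□■□
t=1: □■■□□□
□□□□■■
■■■□■■
□■■□■□
t=2: □■□□□□
□■■■■■
■■□□■■
□■■□■□
t=3: □■□□□□
□■■■■■
■■□□□■
□■■■□■
t=4: □■□□□□
□■■■■□
■■□□■□
□■■■□□
t=5: □■□□□□
□■■■■□
■■□□□□
□■■□■■
t=6: □■□■■■
□■■■□□
■■□□□□
□■■□■■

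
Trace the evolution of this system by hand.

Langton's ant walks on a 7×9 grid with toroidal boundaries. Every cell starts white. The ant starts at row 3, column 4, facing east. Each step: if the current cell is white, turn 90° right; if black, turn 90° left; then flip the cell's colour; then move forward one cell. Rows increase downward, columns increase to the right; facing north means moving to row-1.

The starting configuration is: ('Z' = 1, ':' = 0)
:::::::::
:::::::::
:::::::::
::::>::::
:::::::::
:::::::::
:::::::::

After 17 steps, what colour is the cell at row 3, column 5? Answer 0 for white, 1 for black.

1

0) :::::::::
:::::::::
:::::::::
::::>::::
:::::::::
:::::::::
:::::::::
1) :::::::::
:::::::::
:::::::::
::::Z::::
::::v::::
:::::::::
:::::::::
2) :::::::::
:::::::::
:::::::::
::::Z::::
:::<Z::::
:::::::::
:::::::::
3) :::::::::
:::::::::
:::::::::
:::^Z::::
:::ZZ::::
:::::::::
:::::::::
4) :::::::::
:::::::::
:::::::::
:::Z>::::
:::ZZ::::
:::::::::
:::::::::
5) :::::::::
:::::::::
::::^::::
:::Z:::::
:::ZZ::::
:::::::::
:::::::::
6) :::::::::
:::::::::
::::Z>:::
:::Z:::::
:::ZZ::::
:::::::::
:::::::::
7) :::::::::
:::::::::
::::ZZ:::
:::Z:v:::
:::ZZ::::
:::::::::
:::::::::
8) :::::::::
:::::::::
::::ZZ:::
:::Z<Z:::
:::ZZ::::
:::::::::
:::::::::
9) :::::::::
:::::::::
::::^Z:::
:::ZZZ:::
:::ZZ::::
:::::::::
:::::::::
10) :::::::::
:::::::::
:::<:Z:::
:::ZZZ:::
:::ZZ::::
:::::::::
:::::::::
11) :::::::::
:::^:::::
:::Z:Z:::
:::ZZZ:::
:::ZZ::::
:::::::::
:::::::::
12) :::::::::
:::Z>::::
:::Z:Z:::
:::ZZZ:::
:::ZZ::::
:::::::::
:::::::::
13) :::::::::
:::ZZ::::
:::ZvZ:::
:::ZZZ:::
:::ZZ::::
:::::::::
:::::::::
14) :::::::::
:::ZZ::::
:::<ZZ:::
:::ZZZ:::
:::ZZ::::
:::::::::
:::::::::
15) :::::::::
:::ZZ::::
::::ZZ:::
:::vZZ:::
:::ZZ::::
:::::::::
:::::::::
16) :::::::::
:::ZZ::::
::::ZZ:::
::::>Z:::
:::ZZ::::
:::::::::
:::::::::
17) :::::::::
:::ZZ::::
::::^Z:::
:::::Z:::
:::ZZ::::
:::::::::
:::::::::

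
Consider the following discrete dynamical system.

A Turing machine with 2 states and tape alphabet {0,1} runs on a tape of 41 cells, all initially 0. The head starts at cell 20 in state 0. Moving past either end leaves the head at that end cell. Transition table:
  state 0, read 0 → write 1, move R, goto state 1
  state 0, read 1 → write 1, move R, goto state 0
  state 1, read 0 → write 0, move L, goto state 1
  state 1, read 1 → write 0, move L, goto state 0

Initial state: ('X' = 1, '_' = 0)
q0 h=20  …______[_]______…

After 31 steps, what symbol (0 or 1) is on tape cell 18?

0) q0 h=20  …______[_]______…
1) q1 h=21  …_____X[_]______…
2) q1 h=20  …______[X]______…
3) q0 h=19  …______[_]______…
4) q1 h=20  …_____X[_]______…
5) q1 h=19  …______[X]______…
6) q0 h=18  …______[_]______…
7) q1 h=19  …_____X[_]______…
8) q1 h=18  …______[X]______…
9) q0 h=17  …______[_]______…
10) q1 h=18  …_____X[_]______…
11) q1 h=17  …______[X]______…
12) q0 h=16  …______[_]______…
13) q1 h=17  …_____X[_]______…
14) q1 h=16  …______[X]______…
15) q0 h=15  …______[_]______…
16) q1 h=16  …_____X[_]______…
17) q1 h=15  …______[X]______…
18) q0 h=14  …______[_]______…
19) q1 h=15  …_____X[_]______…
20) q1 h=14  …______[X]______…
21) q0 h=13  …______[_]______…
22) q1 h=14  …_____X[_]______…
23) q1 h=13  …______[X]______…
24) q0 h=12  …______[_]______…
25) q1 h=13  …_____X[_]______…
26) q1 h=12  …______[X]______…
27) q0 h=11  …______[_]______…
28) q1 h=12  …_____X[_]______…
29) q1 h=11  …______[X]______…
30) q0 h=10  …______[_]______…
31) q1 h=11  …_____X[_]______…

0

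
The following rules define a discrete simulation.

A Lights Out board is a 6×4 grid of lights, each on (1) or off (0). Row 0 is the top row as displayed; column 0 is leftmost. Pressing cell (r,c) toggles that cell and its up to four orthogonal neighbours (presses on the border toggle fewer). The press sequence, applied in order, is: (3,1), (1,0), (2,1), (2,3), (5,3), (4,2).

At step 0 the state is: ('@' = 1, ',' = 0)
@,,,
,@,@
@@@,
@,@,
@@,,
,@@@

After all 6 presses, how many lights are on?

13

step 0: @,,,
,@,@
@@@,
@,@,
@@,,
,@@@
step 1: @,,,
,@,@
@,@,
,@,,
@,,,
,@@@
step 2: ,,,,
@,,@
,,@,
,@,,
@,,,
,@@@
step 3: ,,,,
@@,@
@@,,
,,,,
@,,,
,@@@
step 4: ,,,,
@@,,
@@@@
,,,@
@,,,
,@@@
step 5: ,,,,
@@,,
@@@@
,,,@
@,,@
,@,,
step 6: ,,,,
@@,,
@@@@
,,@@
@@@,
,@@,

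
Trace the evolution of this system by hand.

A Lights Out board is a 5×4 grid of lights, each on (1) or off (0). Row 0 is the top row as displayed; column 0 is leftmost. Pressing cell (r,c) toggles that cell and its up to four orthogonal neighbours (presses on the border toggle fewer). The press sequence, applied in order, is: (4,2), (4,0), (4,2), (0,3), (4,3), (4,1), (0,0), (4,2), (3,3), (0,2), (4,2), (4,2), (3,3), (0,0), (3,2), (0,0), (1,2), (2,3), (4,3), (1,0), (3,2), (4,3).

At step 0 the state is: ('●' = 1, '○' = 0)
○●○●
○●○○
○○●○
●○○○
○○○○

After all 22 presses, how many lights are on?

12

t=0: ○●○●
○●○○
○○●○
●○○○
○○○○
t=1: ○●○●
○●○○
○○●○
●○●○
○●●●
t=2: ○●○●
○●○○
○○●○
○○●○
●○●●
t=3: ○●○●
○●○○
○○●○
○○○○
●●○○
t=4: ○●●○
○●○●
○○●○
○○○○
●●○○
t=5: ○●●○
○●○●
○○●○
○○○●
●●●●
t=6: ○●●○
○●○●
○○●○
○●○●
○○○●
t=7: ●○●○
●●○●
○○●○
○●○●
○○○●
t=8: ●○●○
●●○●
○○●○
○●●●
○●●○
t=9: ●○●○
●●○●
○○●●
○●○○
○●●●
t=10: ●●○●
●●●●
○○●●
○●○○
○●●●
t=11: ●●○●
●●●●
○○●●
○●●○
○○○○
t=12: ●●○●
●●●●
○○●●
○●○○
○●●●
t=13: ●●○●
●●●●
○○●○
○●●●
○●●○
t=14: ○○○●
○●●●
○○●○
○●●●
○●●○
t=15: ○○○●
○●●●
○○○○
○○○○
○●○○
t=16: ●●○●
●●●●
○○○○
○○○○
○●○○
t=17: ●●●●
●○○○
○○●○
○○○○
○●○○
t=18: ●●●●
●○○●
○○○●
○○○●
○●○○
t=19: ●●●●
●○○●
○○○●
○○○○
○●●●
t=20: ○●●●
○●○●
●○○●
○○○○
○●●●
t=21: ○●●●
○●○●
●○●●
○●●●
○●○●
t=22: ○●●●
○●○●
●○●●
○●●○
○●●○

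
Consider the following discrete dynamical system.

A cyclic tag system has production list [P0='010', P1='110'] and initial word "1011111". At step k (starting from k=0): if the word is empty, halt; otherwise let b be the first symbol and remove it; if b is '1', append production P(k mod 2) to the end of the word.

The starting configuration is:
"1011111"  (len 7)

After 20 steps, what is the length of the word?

23

[0] "1011111"  (len 7)
[1] "011111010"  (len 9)
[2] "11111010"  (len 8)
[3] "1111010010"  (len 10)
[4] "111010010110"  (len 12)
[5] "11010010110010"  (len 14)
[6] "1010010110010110"  (len 16)
[7] "010010110010110010"  (len 18)
[8] "10010110010110010"  (len 17)
[9] "0010110010110010010"  (len 19)
[10] "010110010110010010"  (len 18)
[11] "10110010110010010"  (len 17)
[12] "0110010110010010110"  (len 19)
[13] "110010110010010110"  (len 18)
[14] "10010110010010110110"  (len 20)
[15] "0010110010010110110010"  (len 22)
[16] "010110010010110110010"  (len 21)
[17] "10110010010110110010"  (len 20)
[18] "0110010010110110010110"  (len 22)
[19] "110010010110110010110"  (len 21)
[20] "10010010110110010110110"  (len 23)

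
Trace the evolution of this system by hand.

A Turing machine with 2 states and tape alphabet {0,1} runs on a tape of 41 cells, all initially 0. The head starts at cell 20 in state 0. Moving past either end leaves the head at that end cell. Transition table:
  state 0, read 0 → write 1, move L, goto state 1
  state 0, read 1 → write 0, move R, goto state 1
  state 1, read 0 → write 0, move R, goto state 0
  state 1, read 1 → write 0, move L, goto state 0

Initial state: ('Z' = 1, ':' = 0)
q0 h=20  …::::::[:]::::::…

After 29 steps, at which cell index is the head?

0) q0 h=20  …::::::[:]::::::…
1) q1 h=19  …::::::[:]Z:::::…
2) q0 h=20  …::::::[Z]::::::…
3) q1 h=21  …::::::[:]::::::…
4) q0 h=22  …::::::[:]::::::…
5) q1 h=21  …::::::[:]Z:::::…
6) q0 h=22  …::::::[Z]::::::…
7) q1 h=23  …::::::[:]::::::…
8) q0 h=24  …::::::[:]::::::…
9) q1 h=23  …::::::[:]Z:::::…
10) q0 h=24  …::::::[Z]::::::…
11) q1 h=25  …::::::[:]::::::…
12) q0 h=26  …::::::[:]::::::…
13) q1 h=25  …::::::[:]Z:::::…
14) q0 h=26  …::::::[Z]::::::…
15) q1 h=27  …::::::[:]::::::…
16) q0 h=28  …::::::[:]::::::…
17) q1 h=27  …::::::[:]Z:::::…
18) q0 h=28  …::::::[Z]::::::…
19) q1 h=29  …::::::[:]::::::…
20) q0 h=30  …::::::[:]::::::…
21) q1 h=29  …::::::[:]Z:::::…
22) q0 h=30  …::::::[Z]::::::…
23) q1 h=31  …::::::[:]::::::…
24) q0 h=32  …::::::[:]::::::…
25) q1 h=31  …::::::[:]Z:::::…
26) q0 h=32  …::::::[Z]::::::…
27) q1 h=33  …::::::[:]::::::…
28) q0 h=34  …::::::[:]::::::|
29) q1 h=33  …::::::[:]Z:::::…

33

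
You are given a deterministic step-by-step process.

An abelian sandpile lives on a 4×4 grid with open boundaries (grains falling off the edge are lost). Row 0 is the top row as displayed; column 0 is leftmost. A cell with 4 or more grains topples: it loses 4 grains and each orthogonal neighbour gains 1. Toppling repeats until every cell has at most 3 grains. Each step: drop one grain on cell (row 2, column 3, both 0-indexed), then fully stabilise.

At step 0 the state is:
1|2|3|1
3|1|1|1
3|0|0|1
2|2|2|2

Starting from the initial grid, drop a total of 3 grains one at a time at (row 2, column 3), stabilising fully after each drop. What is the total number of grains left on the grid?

k=0  1|2|3|1
3|1|1|1
3|0|0|1
2|2|2|2
k=1  1|2|3|1
3|1|1|1
3|0|0|2
2|2|2|2
k=2  1|2|3|1
3|1|1|1
3|0|0|3
2|2|2|2
k=3  1|2|3|1
3|1|1|2
3|0|1|0
2|2|2|3

27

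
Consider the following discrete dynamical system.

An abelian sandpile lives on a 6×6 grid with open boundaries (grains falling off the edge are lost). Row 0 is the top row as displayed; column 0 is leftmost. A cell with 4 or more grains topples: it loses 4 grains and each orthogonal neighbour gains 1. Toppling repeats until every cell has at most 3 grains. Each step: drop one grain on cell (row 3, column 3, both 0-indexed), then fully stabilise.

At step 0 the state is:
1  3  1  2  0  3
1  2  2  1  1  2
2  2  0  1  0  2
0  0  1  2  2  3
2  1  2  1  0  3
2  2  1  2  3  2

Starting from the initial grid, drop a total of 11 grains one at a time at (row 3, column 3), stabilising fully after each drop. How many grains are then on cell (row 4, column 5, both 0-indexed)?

0) 1  3  1  2  0  3
1  2  2  1  1  2
2  2  0  1  0  2
0  0  1  2  2  3
2  1  2  1  0  3
2  2  1  2  3  2
1) 1  3  1  2  0  3
1  2  2  1  1  2
2  2  0  1  0  2
0  0  1  3  2  3
2  1  2  1  0  3
2  2  1  2  3  2
2) 1  3  1  2  0  3
1  2  2  1  1  2
2  2  0  2  0  2
0  0  2  0  3  3
2  1  2  2  0  3
2  2  1  2  3  2
3) 1  3  1  2  0  3
1  2  2  1  1  2
2  2  0  2  0  2
0  0  2  1  3  3
2  1  2  2  0  3
2  2  1  2  3  2
4) 1  3  1  2  0  3
1  2  2  1  1  2
2  2  0  2  0  2
0  0  2  2  3  3
2  1  2  2  0  3
2  2  1  2  3  2
5) 1  3  1  2  0  3
1  2  2  1  1  2
2  2  0  2  0  2
0  0  2  3  3  3
2  1  2  2  0  3
2  2  1  2  3  2
6) 1  3  1  2  0  3
1  2  2  1  1  2
2  2  0  3  1  3
0  0  3  1  1  1
2  1  2  3  2  0
2  2  1  2  3  3
7) 1  3  1  2  0  3
1  2  2  1  1  2
2  2  0  3  1  3
0  0  3  2  1  1
2  1  2  3  2  0
2  2  1  2  3  3
8) 1  3  1  2  0  3
1  2  2  1  1  2
2  2  0  3  1  3
0  0  3  3  1  1
2  1  2  3  2  0
2  2  1  2  3  3
9) 1  3  1  2  0  3
1  2  2  2  1  2
2  2  2  0  2  3
0  1  1  3  2  1
2  2  0  1  3  0
2  2  2  3  3  3
10) 1  3  1  2  0  3
1  2  2  2  1  2
2  2  2  1  2  3
0  1  2  0  3  1
2  2  0  2  3  0
2  2  2  3  3  3
11) 1  3  1  2  0  3
1  2  2  2  1  2
2  2  2  1  2  3
0  1  2  1  3  1
2  2  0  2  3  0
2  2  2  3  3  3

0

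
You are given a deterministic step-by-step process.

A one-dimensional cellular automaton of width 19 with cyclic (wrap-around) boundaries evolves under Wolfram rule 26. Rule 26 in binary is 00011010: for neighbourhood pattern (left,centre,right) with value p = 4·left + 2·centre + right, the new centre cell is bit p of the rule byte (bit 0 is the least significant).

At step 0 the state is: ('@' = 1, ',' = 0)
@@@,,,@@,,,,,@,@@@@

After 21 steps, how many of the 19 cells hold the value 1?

7

gen 0: @@@,,,@@,,,,,@,@@@@
gen 1: ,,,@,@@,@,,,@,,@,,,
gen 2: ,,@,,@,,,@,@,@@,@,,
gen 3: ,@,@@,@,@,,,,@,,,@,
gen 4: @,,@,,,,,@,,@,@,@,@
gen 5: ,@@,@,,,@,@@,,,,,,@
gen 6: ,@,,,@,@,,@,@,,,,@,
gen 7: @,@,@,,,@@,,,@,,@,@
gen 8: ,,,,,@,@@,@,@,@@,,@
gen 9: @,,,@,,@,,,,,,@,@@,
gen 10: ,@,@,@@,@,,,,@,,@,,
gen 11: @,,,,@,,,@,,@,@@,@,
gen 12: ,@,,@,@,@,@@,,@,,,,
gen 13: @,@@,,,,,,@,@@,@,,,
gen 14: ,,@,@,,,,@,,@,,,@,@
gen 15: @@,,,@,,@,@@,@,@,,,
gen 16: @,@,@,@@,,@,,,,,@,@
gen 17: ,,,,,,@,@@,@,,,@,,@
gen 18: @,,,,@,,@,,,@,@,@@,
gen 19: ,@,,@,@@,@,@,,,,@,,
gen 20: @,@@,,@,,,,,@,,@,@,
gen 21: ,,@,@@,@,,,@,@@,,,,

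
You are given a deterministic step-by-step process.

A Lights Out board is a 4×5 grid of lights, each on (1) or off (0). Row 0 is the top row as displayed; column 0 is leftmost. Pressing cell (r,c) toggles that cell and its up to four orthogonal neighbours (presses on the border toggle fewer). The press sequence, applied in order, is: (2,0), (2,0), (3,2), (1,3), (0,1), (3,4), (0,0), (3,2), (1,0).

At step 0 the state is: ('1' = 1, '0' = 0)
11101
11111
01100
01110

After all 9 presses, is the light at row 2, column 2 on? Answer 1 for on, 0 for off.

step 0: 11101
11111
01100
01110
step 1: 11101
01111
10100
11110
step 2: 11101
11111
01100
01110
step 3: 11101
11111
01000
00000
step 4: 11111
11000
01010
00000
step 5: 00011
10000
01010
00000
step 6: 00011
10000
01011
00011
step 7: 11011
00000
01011
00011
step 8: 11011
00000
01111
01101
step 9: 01011
11000
11111
01101

1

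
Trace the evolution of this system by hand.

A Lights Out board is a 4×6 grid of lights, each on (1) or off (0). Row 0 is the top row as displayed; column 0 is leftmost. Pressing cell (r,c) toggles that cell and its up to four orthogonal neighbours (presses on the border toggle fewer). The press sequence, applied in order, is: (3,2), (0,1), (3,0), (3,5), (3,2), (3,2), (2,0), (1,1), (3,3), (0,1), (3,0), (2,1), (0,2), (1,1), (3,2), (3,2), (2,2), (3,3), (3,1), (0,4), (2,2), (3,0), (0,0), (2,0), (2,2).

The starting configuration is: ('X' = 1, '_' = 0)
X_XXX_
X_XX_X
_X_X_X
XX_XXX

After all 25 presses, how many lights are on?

11

k=0  X_XXX_
X_XX_X
_X_X_X
XX_XXX
k=1  X_XXX_
X_XX_X
_XXX_X
X_X_XX
k=2  _X_XX_
XXXX_X
_XXX_X
X_X_XX
k=3  _X_XX_
XXXX_X
XXXX_X
_XX_XX
k=4  _X_XX_
XXXX_X
XXXX__
_XX___
k=5  _X_XX_
XXXX_X
XX_X__
___X__
k=6  _X_XX_
XXXX_X
XXXX__
_XX___
k=7  _X_XX_
_XXX_X
__XX__
XXX___
k=8  ___XX_
X__X_X
_XXX__
XXX___
k=9  ___XX_
X__X_X
_XX___
XX_XX_
k=10  XXXXX_
XX_X_X
_XX___
XX_XX_
k=11  XXXXX_
XX_X_X
XXX___
___XX_
k=12  XXXXX_
X__X_X
______
_X_XX_
k=13  X___X_
X_XX_X
______
_X_XX_
k=14  XX__X_
_X_X_X
_X____
_X_XX_
k=15  XX__X_
_X_X_X
_XX___
__X_X_
k=16  XX__X_
_X_X_X
_X____
_X_XX_
k=17  XX__X_
_XXX_X
__XX__
_XXXX_
k=18  XX__X_
_XXX_X
__X___
_X____
k=19  XX__X_
_XXX_X
_XX___
X_X___
k=20  XX_X_X
_XXXXX
_XX___
X_X___
k=21  XX_X_X
_X_XXX
___X__
X_____
k=22  XX_X_X
_X_XXX
X__X__
_X____
k=23  ___X_X
XX_XXX
X__X__
_X____
k=24  ___X_X
_X_XXX
_X_X__
XX____
k=25  ___X_X
_XXXXX
__X___
XXX___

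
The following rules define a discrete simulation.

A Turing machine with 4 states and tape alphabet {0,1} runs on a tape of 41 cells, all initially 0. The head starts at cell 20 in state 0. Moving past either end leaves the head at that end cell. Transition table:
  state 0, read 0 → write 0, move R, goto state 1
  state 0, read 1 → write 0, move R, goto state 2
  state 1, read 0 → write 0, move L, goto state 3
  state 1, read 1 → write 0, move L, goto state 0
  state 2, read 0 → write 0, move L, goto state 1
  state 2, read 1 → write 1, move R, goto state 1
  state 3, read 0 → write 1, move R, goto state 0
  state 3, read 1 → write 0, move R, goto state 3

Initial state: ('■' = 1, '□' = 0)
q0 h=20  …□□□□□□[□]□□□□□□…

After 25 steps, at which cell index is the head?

0) q0 h=20  …□□□□□□[□]□□□□□□…
1) q1 h=21  …□□□□□□[□]□□□□□□…
2) q3 h=20  …□□□□□□[□]□□□□□□…
3) q0 h=21  …□□□□□■[□]□□□□□□…
4) q1 h=22  …□□□□■□[□]□□□□□□…
5) q3 h=21  …□□□□□■[□]□□□□□□…
6) q0 h=22  …□□□□■■[□]□□□□□□…
7) q1 h=23  …□□□■■□[□]□□□□□□…
8) q3 h=22  …□□□□■■[□]□□□□□□…
9) q0 h=23  …□□□■■■[□]□□□□□□…
10) q1 h=24  …□□■■■□[□]□□□□□□…
11) q3 h=23  …□□□■■■[□]□□□□□□…
12) q0 h=24  …□□■■■■[□]□□□□□□…
13) q1 h=25  …□■■■■□[□]□□□□□□…
14) q3 h=24  …□□■■■■[□]□□□□□□…
15) q0 h=25  …□■■■■■[□]□□□□□□…
16) q1 h=26  …■■■■■□[□]□□□□□□…
17) q3 h=25  …□■■■■■[□]□□□□□□…
18) q0 h=26  …■■■■■■[□]□□□□□□…
19) q1 h=27  …■■■■■□[□]□□□□□□…
20) q3 h=26  …■■■■■■[□]□□□□□□…
21) q0 h=27  …■■■■■■[□]□□□□□□…
22) q1 h=28  …■■■■■□[□]□□□□□□…
23) q3 h=27  …■■■■■■[□]□□□□□□…
24) q0 h=28  …■■■■■■[□]□□□□□□…
25) q1 h=29  …■■■■■□[□]□□□□□□…

29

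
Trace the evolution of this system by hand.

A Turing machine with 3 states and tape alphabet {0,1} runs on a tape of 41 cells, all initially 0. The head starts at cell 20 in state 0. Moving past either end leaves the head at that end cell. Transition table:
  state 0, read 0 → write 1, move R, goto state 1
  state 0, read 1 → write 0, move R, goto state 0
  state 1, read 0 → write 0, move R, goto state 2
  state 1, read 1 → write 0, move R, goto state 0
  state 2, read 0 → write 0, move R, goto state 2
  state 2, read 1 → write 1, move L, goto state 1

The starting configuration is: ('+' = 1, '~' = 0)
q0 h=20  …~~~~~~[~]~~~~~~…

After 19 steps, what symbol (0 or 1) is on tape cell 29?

gen 0: q0 h=20  …~~~~~~[~]~~~~~~…
gen 1: q1 h=21  …~~~~~+[~]~~~~~~…
gen 2: q2 h=22  …~~~~+~[~]~~~~~~…
gen 3: q2 h=23  …~~~+~~[~]~~~~~~…
gen 4: q2 h=24  …~~+~~~[~]~~~~~~…
gen 5: q2 h=25  …~+~~~~[~]~~~~~~…
gen 6: q2 h=26  …+~~~~~[~]~~~~~~…
gen 7: q2 h=27  …~~~~~~[~]~~~~~~…
gen 8: q2 h=28  …~~~~~~[~]~~~~~~…
gen 9: q2 h=29  …~~~~~~[~]~~~~~~…
gen 10: q2 h=30  …~~~~~~[~]~~~~~~…
gen 11: q2 h=31  …~~~~~~[~]~~~~~~…
gen 12: q2 h=32  …~~~~~~[~]~~~~~~…
gen 13: q2 h=33  …~~~~~~[~]~~~~~~…
gen 14: q2 h=34  …~~~~~~[~]~~~~~~|
gen 15: q2 h=35  …~~~~~~[~]~~~~~|
gen 16: q2 h=36  …~~~~~~[~]~~~~|
gen 17: q2 h=37  …~~~~~~[~]~~~|
gen 18: q2 h=38  …~~~~~~[~]~~|
gen 19: q2 h=39  …~~~~~~[~]~|

0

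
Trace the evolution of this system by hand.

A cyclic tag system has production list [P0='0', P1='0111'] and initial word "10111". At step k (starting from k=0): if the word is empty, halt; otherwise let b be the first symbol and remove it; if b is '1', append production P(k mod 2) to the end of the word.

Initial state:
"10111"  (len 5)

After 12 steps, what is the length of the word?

gen 0: "10111"  (len 5)
gen 1: "01110"  (len 5)
gen 2: "1110"  (len 4)
gen 3: "1100"  (len 4)
gen 4: "1000111"  (len 7)
gen 5: "0001110"  (len 7)
gen 6: "001110"  (len 6)
gen 7: "01110"  (len 5)
gen 8: "1110"  (len 4)
gen 9: "1100"  (len 4)
gen 10: "1000111"  (len 7)
gen 11: "0001110"  (len 7)
gen 12: "001110"  (len 6)

6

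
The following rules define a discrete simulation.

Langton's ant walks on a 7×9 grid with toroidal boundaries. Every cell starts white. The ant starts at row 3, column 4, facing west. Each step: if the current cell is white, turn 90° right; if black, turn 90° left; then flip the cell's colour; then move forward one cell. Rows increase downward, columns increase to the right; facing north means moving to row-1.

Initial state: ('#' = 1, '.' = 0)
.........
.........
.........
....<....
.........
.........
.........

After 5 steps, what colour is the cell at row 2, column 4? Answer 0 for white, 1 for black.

1

gen 0: .........
.........
.........
....<....
.........
.........
.........
gen 1: .........
.........
....^....
....#....
.........
.........
.........
gen 2: .........
.........
....#>...
....#....
.........
.........
.........
gen 3: .........
.........
....##...
....#v...
.........
.........
.........
gen 4: .........
.........
....##...
....<#...
.........
.........
.........
gen 5: .........
.........
....##...
.....#...
....v....
.........
.........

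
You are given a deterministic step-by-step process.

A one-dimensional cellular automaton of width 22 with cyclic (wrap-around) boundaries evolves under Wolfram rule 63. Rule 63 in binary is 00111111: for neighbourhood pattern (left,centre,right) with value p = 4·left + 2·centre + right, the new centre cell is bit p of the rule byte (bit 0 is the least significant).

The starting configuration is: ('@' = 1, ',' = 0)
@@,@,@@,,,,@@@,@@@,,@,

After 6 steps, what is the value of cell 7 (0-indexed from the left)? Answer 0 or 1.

gen 0: @@,@,@@,,,,@@@,@@@,,@,
gen 1: @,@@@@,@@@@@,,@@,,@@@@
gen 2: ,@@,,,@@,,,,@@@,@@@,,,
gen 3: @@,@@@@,@@@@@,,@@,,@@@
gen 4: ,,@@,,,@@,,,,@@@,@@@,,
gen 5: @@@,@@@@,@@@@@,,@@,,@@
gen 6: ,,,@@,,,@@,,,,@@@,@@@,

0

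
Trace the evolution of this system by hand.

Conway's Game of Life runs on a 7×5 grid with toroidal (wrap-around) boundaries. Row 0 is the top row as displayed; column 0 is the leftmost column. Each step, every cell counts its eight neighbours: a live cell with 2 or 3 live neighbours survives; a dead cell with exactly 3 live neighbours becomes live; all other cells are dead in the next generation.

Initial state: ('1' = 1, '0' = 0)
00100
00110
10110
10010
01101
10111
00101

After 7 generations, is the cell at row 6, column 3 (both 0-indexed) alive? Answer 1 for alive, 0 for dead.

t=0: 00100
00110
10110
10010
01101
10111
00101
t=1: 01100
00001
00000
10000
00000
00000
10101
t=2: 01101
00000
00000
00000
00000
00000
10110
t=3: 11101
00000
00000
00000
00000
00000
10111
t=4: 00100
11000
00000
00000
00000
00011
00100
t=5: 00100
01000
00000
00000
00000
00010
00100
t=6: 01100
00000
00000
00000
00000
00000
00110
t=7: 01110
00000
00000
00000
00000
00000
01110

1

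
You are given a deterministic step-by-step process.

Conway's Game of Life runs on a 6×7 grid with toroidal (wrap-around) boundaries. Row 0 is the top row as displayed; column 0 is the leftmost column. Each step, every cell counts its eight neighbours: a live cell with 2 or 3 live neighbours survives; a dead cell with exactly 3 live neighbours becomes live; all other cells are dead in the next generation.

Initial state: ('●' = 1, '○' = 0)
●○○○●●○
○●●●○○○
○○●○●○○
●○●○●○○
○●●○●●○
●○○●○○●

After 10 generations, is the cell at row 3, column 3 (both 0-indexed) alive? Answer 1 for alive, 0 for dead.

k=0  ●○○○●●○
○●●●○○○
○○●○●○○
●○●○●○○
○●●○●●○
●○○●○○●
k=1  ●○○○●●○
○●●○○●○
○○○○●○○
○○●○●○○
○○●○●●○
●○●●○○○
k=2  ●○○○●●○
○●○●○●●
○●●○●●○
○○○○●○○
○○●○●●○
○○●○○○○
k=3  ●●●●●●○
○●○●○○○
●●●○○○●
○●●○○○○
○○○○●●○
○●○○○○●
k=4  ○○○●●●●
○○○○○●○
○○○●○○○
○○●●○●●
●●●○○●○
○●○○○○●
k=5  ●○○○●○●
○○○●○●●
○○●●○●●
●○○●○●●
○○○●●●○
○●○●○○○
k=6  ●○●●●○●
○○●●○○○
○○●●○○○
●○○○○○○
●○○●○●○
●○●●○○●
k=7  ●○○○●●●
○○○○○○○
○●●●○○○
○●●●●○●
●○●●●○○
○○○○○○○
k=8  ○○○○○●●
●●●●●●●
●●○○●○○
○○○○○●○
●○○○●●○
●●○○○○○
k=9  ○○○●○○○
○○●●○○○
○○○○○○○
●●○○○●○
●●○○●●○
●●○○●○○
k=10  ○●○●●○○
○○●●○○○
○●●○○○○
●●○○●●○
○○●○●●○
●●●●●●●

0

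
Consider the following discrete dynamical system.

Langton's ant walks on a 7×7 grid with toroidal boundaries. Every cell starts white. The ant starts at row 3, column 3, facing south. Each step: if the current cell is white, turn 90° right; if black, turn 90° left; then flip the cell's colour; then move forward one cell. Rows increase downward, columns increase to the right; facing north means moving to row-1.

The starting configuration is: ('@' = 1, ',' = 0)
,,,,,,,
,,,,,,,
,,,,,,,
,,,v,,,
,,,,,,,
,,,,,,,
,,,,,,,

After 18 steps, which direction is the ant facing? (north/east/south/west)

[0] ,,,,,,,
,,,,,,,
,,,,,,,
,,,v,,,
,,,,,,,
,,,,,,,
,,,,,,,
[1] ,,,,,,,
,,,,,,,
,,,,,,,
,,<@,,,
,,,,,,,
,,,,,,,
,,,,,,,
[2] ,,,,,,,
,,,,,,,
,,^,,,,
,,@@,,,
,,,,,,,
,,,,,,,
,,,,,,,
[3] ,,,,,,,
,,,,,,,
,,@>,,,
,,@@,,,
,,,,,,,
,,,,,,,
,,,,,,,
[4] ,,,,,,,
,,,,,,,
,,@@,,,
,,@v,,,
,,,,,,,
,,,,,,,
,,,,,,,
[5] ,,,,,,,
,,,,,,,
,,@@,,,
,,@,>,,
,,,,,,,
,,,,,,,
,,,,,,,
[6] ,,,,,,,
,,,,,,,
,,@@,,,
,,@,@,,
,,,,v,,
,,,,,,,
,,,,,,,
[7] ,,,,,,,
,,,,,,,
,,@@,,,
,,@,@,,
,,,<@,,
,,,,,,,
,,,,,,,
[8] ,,,,,,,
,,,,,,,
,,@@,,,
,,@^@,,
,,,@@,,
,,,,,,,
,,,,,,,
[9] ,,,,,,,
,,,,,,,
,,@@,,,
,,@@>,,
,,,@@,,
,,,,,,,
,,,,,,,
[10] ,,,,,,,
,,,,,,,
,,@@^,,
,,@@,,,
,,,@@,,
,,,,,,,
,,,,,,,
[11] ,,,,,,,
,,,,,,,
,,@@@>,
,,@@,,,
,,,@@,,
,,,,,,,
,,,,,,,
[12] ,,,,,,,
,,,,,,,
,,@@@@,
,,@@,v,
,,,@@,,
,,,,,,,
,,,,,,,
[13] ,,,,,,,
,,,,,,,
,,@@@@,
,,@@<@,
,,,@@,,
,,,,,,,
,,,,,,,
[14] ,,,,,,,
,,,,,,,
,,@@^@,
,,@@@@,
,,,@@,,
,,,,,,,
,,,,,,,
[15] ,,,,,,,
,,,,,,,
,,@<,@,
,,@@@@,
,,,@@,,
,,,,,,,
,,,,,,,
[16] ,,,,,,,
,,,,,,,
,,@,,@,
,,@v@@,
,,,@@,,
,,,,,,,
,,,,,,,
[17] ,,,,,,,
,,,,,,,
,,@,,@,
,,@,>@,
,,,@@,,
,,,,,,,
,,,,,,,
[18] ,,,,,,,
,,,,,,,
,,@,^@,
,,@,,@,
,,,@@,,
,,,,,,,
,,,,,,,

north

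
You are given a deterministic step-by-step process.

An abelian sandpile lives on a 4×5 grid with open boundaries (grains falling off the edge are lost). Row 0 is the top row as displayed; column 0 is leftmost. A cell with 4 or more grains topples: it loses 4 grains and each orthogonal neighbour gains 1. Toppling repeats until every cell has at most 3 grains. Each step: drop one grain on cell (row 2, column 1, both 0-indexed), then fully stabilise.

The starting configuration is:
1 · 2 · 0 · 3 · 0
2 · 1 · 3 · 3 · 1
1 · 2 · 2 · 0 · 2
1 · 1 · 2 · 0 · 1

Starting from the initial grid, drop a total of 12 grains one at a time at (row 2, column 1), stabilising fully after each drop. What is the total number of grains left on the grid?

t=0: 1 · 2 · 0 · 3 · 0
2 · 1 · 3 · 3 · 1
1 · 2 · 2 · 0 · 2
1 · 1 · 2 · 0 · 1
t=1: 1 · 2 · 0 · 3 · 0
2 · 1 · 3 · 3 · 1
1 · 3 · 2 · 0 · 2
1 · 1 · 2 · 0 · 1
t=2: 1 · 2 · 0 · 3 · 0
2 · 2 · 3 · 3 · 1
2 · 0 · 3 · 0 · 2
1 · 2 · 2 · 0 · 1
t=3: 1 · 2 · 0 · 3 · 0
2 · 2 · 3 · 3 · 1
2 · 1 · 3 · 0 · 2
1 · 2 · 2 · 0 · 1
t=4: 1 · 2 · 0 · 3 · 0
2 · 2 · 3 · 3 · 1
2 · 2 · 3 · 0 · 2
1 · 2 · 2 · 0 · 1
t=5: 1 · 2 · 0 · 3 · 0
2 · 2 · 3 · 3 · 1
2 · 3 · 3 · 0 · 2
1 · 2 · 2 · 0 · 1
t=6: 1 · 3 · 2 · 0 · 1
3 · 0 · 2 · 1 · 2
3 · 2 · 1 · 2 · 2
1 · 3 · 3 · 0 · 1
t=7: 1 · 3 · 2 · 0 · 1
3 · 0 · 2 · 1 · 2
3 · 3 · 1 · 2 · 2
1 · 3 · 3 · 0 · 1
t=8: 2 · 3 · 2 · 0 · 1
0 · 2 · 2 · 1 · 2
1 · 2 · 3 · 2 · 2
3 · 1 · 0 · 1 · 1
t=9: 2 · 3 · 2 · 0 · 1
0 · 2 · 2 · 1 · 2
1 · 3 · 3 · 2 · 2
3 · 1 · 0 · 1 · 1
t=10: 2 · 3 · 2 · 0 · 1
0 · 3 · 3 · 1 · 2
2 · 1 · 0 · 3 · 2
3 · 2 · 1 · 1 · 1
t=11: 2 · 3 · 2 · 0 · 1
0 · 3 · 3 · 1 · 2
2 · 2 · 0 · 3 · 2
3 · 2 · 1 · 1 · 1
t=12: 2 · 3 · 2 · 0 · 1
0 · 3 · 3 · 1 · 2
2 · 3 · 0 · 3 · 2
3 · 2 · 1 · 1 · 1

35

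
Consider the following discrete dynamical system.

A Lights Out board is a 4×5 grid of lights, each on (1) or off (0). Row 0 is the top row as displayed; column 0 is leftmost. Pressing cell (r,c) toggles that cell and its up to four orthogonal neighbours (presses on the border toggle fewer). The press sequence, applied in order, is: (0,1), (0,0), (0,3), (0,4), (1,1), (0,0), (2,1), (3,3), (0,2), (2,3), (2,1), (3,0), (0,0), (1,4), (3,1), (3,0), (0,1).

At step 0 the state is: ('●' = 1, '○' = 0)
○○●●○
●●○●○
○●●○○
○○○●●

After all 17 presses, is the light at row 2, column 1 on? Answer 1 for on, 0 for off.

1

0) ○○●●○
●●○●○
○●●○○
○○○●●
1) ●●○●○
●○○●○
○●●○○
○○○●●
2) ○○○●○
○○○●○
○●●○○
○○○●●
3) ○○●○●
○○○○○
○●●○○
○○○●●
4) ○○●●○
○○○○●
○●●○○
○○○●●
5) ○●●●○
●●●○●
○○●○○
○○○●●
6) ●○●●○
○●●○●
○○●○○
○○○●●
7) ●○●●○
○○●○●
●●○○○
○●○●●
8) ●○●●○
○○●○●
●●○●○
○●●○○
9) ●●○○○
○○○○●
●●○●○
○●●○○
10) ●●○○○
○○○●●
●●●○●
○●●●○
11) ●●○○○
○●○●●
○○○○●
○○●●○
12) ●●○○○
○●○●●
●○○○●
●●●●○
13) ○○○○○
●●○●●
●○○○●
●●●●○
14) ○○○○●
●●○○○
●○○○○
●●●●○
15) ○○○○●
●●○○○
●●○○○
○○○●○
16) ○○○○●
●●○○○
○●○○○
●●○●○
17) ●●●○●
●○○○○
○●○○○
●●○●○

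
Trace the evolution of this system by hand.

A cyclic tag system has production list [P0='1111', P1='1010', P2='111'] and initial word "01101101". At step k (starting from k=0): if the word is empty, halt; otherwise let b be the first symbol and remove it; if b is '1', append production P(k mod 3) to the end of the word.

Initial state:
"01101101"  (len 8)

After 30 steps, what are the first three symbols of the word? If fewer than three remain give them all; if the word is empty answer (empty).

step 0: "01101101"  (len 8)
step 1: "1101101"  (len 7)
step 2: "1011011010"  (len 10)
step 3: "011011010111"  (len 12)
step 4: "11011010111"  (len 11)
step 5: "10110101111010"  (len 14)
step 6: "0110101111010111"  (len 16)
step 7: "110101111010111"  (len 15)
step 8: "101011110101111010"  (len 18)
step 9: "01011110101111010111"  (len 20)
step 10: "1011110101111010111"  (len 19)
step 11: "0111101011110101111010"  (len 22)
step 12: "111101011110101111010"  (len 21)
step 13: "111010111101011110101111"  (len 24)
step 14: "110101111010111101011111010"  (len 27)
step 15: "10101111010111101011111010111"  (len 29)
step 16: "01011110101111010111110101111111"  (len 32)
step 17: "1011110101111010111110101111111"  (len 31)
step 18: "011110101111010111110101111111111"  (len 33)
step 19: "11110101111010111110101111111111"  (len 32)
step 20: "11101011110101111101011111111111010"  (len 35)
step 21: "1101011110101111101011111111111010111"  (len 37)
step 22: "1010111101011111010111111111110101111111"  (len 40)
step 23: "0101111010111110101111111111101011111111010"  (len 43)
step 24: "101111010111110101111111111101011111111010"  (len 42)
step 25: "011110101111101011111111111010111111110101111"  (len 45)
step 26: "11110101111101011111111111010111111110101111"  (len 44)
step 27: "1110101111101011111111111010111111110101111111"  (len 46)
step 28: "1101011111010111111111110101111111101011111111111"  (len 49)
step 29: "1010111110101111111111101011111111010111111111111010"  (len 52)
step 30: "010111110101111111111101011111111010111111111111010111"  (len 54)

010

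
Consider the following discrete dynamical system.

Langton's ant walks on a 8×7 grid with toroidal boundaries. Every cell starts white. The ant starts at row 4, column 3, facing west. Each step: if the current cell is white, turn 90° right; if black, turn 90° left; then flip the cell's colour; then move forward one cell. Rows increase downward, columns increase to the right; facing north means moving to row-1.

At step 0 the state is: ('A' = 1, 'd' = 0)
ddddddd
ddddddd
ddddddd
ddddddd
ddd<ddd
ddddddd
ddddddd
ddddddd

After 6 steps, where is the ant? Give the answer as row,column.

step 0: ddddddd
ddddddd
ddddddd
ddddddd
ddd<ddd
ddddddd
ddddddd
ddddddd
step 1: ddddddd
ddddddd
ddddddd
ddd^ddd
dddAddd
ddddddd
ddddddd
ddddddd
step 2: ddddddd
ddddddd
ddddddd
dddA>dd
dddAddd
ddddddd
ddddddd
ddddddd
step 3: ddddddd
ddddddd
ddddddd
dddAAdd
dddAvdd
ddddddd
ddddddd
ddddddd
step 4: ddddddd
ddddddd
ddddddd
dddAAdd
ddd<Add
ddddddd
ddddddd
ddddddd
step 5: ddddddd
ddddddd
ddddddd
dddAAdd
ddddAdd
dddvddd
ddddddd
ddddddd
step 6: ddddddd
ddddddd
ddddddd
dddAAdd
ddddAdd
dd<Addd
ddddddd
ddddddd

5,2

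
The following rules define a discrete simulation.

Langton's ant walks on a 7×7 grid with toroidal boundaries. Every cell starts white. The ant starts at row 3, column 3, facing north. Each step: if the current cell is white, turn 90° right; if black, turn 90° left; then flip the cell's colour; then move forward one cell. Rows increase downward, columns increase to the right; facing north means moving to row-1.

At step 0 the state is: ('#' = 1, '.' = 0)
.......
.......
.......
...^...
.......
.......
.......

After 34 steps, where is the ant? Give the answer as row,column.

k=0  .......
.......
.......
...^...
.......
.......
.......
k=1  .......
.......
.......
...#>..
.......
.......
.......
k=2  .......
.......
.......
...##..
....v..
.......
.......
k=3  .......
.......
.......
...##..
...<#..
.......
.......
k=4  .......
.......
.......
...^#..
...##..
.......
.......
k=5  .......
.......
.......
..<.#..
...##..
.......
.......
k=6  .......
.......
..^....
..#.#..
...##..
.......
.......
k=7  .......
.......
..#>...
..#.#..
...##..
.......
.......
k=8  .......
.......
..##...
..#v#..
...##..
.......
.......
k=9  .......
.......
..##...
..<##..
...##..
.......
.......
k=10  .......
.......
..##...
...##..
..v##..
.......
.......
k=11  .......
.......
..##...
...##..
.<###..
.......
.......
k=12  .......
.......
..##...
.^.##..
.####..
.......
.......
k=13  .......
.......
..##...
.#>##..
.####..
.......
.......
k=14  .......
.......
..##...
.####..
.#v##..
.......
.......
k=15  .......
.......
..##...
.####..
.#.>#..
.......
.......
k=16  .......
.......
..##...
.##^#..
.#..#..
.......
.......
k=17  .......
.......
..##...
.#<.#..
.#..#..
.......
.......
k=18  .......
.......
..##...
.#..#..
.#v.#..
.......
.......
k=19  .......
.......
..##...
.#..#..
.<#.#..
.......
.......
k=20  .......
.......
..##...
.#..#..
..#.#..
.v.....
.......
k=21  .......
.......
..##...
.#..#..
..#.#..
<#.....
.......
k=22  .......
.......
..##...
.#..#..
^.#.#..
##.....
.......
k=23  .......
.......
..##...
.#..#..
#>#.#..
##.....
.......
k=24  .......
.......
..##...
.#..#..
###.#..
#v.....
.......
k=25  .......
.......
..##...
.#..#..
###.#..
#.>....
.......
k=26  .......
.......
..##...
.#..#..
###.#..
#.#....
..v....
k=27  .......
.......
..##...
.#..#..
###.#..
#.#....
.<#....
k=28  .......
.......
..##...
.#..#..
###.#..
#^#....
.##....
k=29  .......
.......
..##...
.#..#..
###.#..
##>....
.##....
k=30  .......
.......
..##...
.#..#..
##^.#..
##.....
.##....
k=31  .......
.......
..##...
.#..#..
#<..#..
##.....
.##....
k=32  .......
.......
..##...
.#..#..
#...#..
#v.....
.##....
k=33  .......
.......
..##...
.#..#..
#...#..
#.>....
.##....
k=34  .......
.......
..##...
.#..#..
#...#..
#.#....
.#v....

6,2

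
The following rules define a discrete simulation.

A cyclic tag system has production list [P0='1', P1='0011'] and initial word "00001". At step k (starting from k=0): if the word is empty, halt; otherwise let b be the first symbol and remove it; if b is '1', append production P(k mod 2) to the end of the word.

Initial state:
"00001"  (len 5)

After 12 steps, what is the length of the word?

4

0) "00001"  (len 5)
1) "0001"  (len 4)
2) "001"  (len 3)
3) "01"  (len 2)
4) "1"  (len 1)
5) "1"  (len 1)
6) "0011"  (len 4)
7) "011"  (len 3)
8) "11"  (len 2)
9) "11"  (len 2)
10) "10011"  (len 5)
11) "00111"  (len 5)
12) "0111"  (len 4)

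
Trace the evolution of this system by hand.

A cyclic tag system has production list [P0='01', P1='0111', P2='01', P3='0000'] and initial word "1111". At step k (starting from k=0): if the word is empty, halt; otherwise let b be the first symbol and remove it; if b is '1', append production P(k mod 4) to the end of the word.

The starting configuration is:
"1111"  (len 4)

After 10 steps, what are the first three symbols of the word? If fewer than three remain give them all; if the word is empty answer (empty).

010

k=0  "1111"  (len 4)
k=1  "11101"  (len 5)
k=2  "11010111"  (len 8)
k=3  "101011101"  (len 9)
k=4  "010111010000"  (len 12)
k=5  "10111010000"  (len 11)
k=6  "01110100000111"  (len 14)
k=7  "1110100000111"  (len 13)
k=8  "1101000001110000"  (len 16)
k=9  "10100000111000001"  (len 17)
k=10  "01000001110000010111"  (len 20)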